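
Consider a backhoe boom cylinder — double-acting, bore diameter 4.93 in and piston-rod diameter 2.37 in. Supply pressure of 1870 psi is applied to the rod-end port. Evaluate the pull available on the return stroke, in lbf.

Rod-side annular area A_ann = π/4 × (4.93² − 2.37²) = 14.68 in^2
On retraction the pressure acts on the annular area (bore minus rod).
F = P × A_ann

F ≈ 27400 lbf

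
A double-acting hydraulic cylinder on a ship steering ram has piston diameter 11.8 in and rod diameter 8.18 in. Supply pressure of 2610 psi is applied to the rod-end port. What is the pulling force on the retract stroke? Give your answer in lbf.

F ≈ 1.48e5 lbf

Rod-side annular area A_ann = π/4 × (11.8² − 8.18²) = 56.81 in^2
On retraction the pressure acts on the annular area (bore minus rod).
F = P × A_ann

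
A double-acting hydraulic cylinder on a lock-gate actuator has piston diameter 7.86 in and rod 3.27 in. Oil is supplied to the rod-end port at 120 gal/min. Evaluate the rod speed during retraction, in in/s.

v ≈ 11.5 in/s

Rod-side annular area A_ann = π/4 × (7.86² − 3.27²) = 40.12 in^2
Flow into the rod-end port fills the annular volume.
v = Q / A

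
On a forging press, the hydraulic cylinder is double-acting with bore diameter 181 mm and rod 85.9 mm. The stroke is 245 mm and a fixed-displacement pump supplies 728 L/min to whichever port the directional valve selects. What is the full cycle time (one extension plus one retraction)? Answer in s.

t ≈ 0.922 s

Cap-side area A_cap = π/4 × (181 mm)² = 25730 mm^2
Rod-side annular area A_ann = π/4 × (181² − 85.9²) = 19940 mm^2
t_ext = A_cap·L/Q = 0.5196 s
t_ret = A_ann·L/Q = 0.4025 s
t_cycle = t_ext + t_ret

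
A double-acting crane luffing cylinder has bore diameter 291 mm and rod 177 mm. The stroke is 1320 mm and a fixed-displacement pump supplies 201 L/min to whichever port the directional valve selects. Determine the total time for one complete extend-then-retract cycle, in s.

t ≈ 42.7 s

Cap-side area A_cap = π/4 × (291 mm)² = 66510 mm^2
Rod-side annular area A_ann = π/4 × (291² − 177²) = 41900 mm^2
t_ext = A_cap·L/Q = 26.21 s
t_ret = A_ann·L/Q = 16.51 s
t_cycle = t_ext + t_ret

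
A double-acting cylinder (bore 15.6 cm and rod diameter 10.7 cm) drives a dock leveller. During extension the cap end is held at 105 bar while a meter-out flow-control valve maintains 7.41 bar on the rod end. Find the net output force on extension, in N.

F ≈ 1.93e5 N

Cap-side area A_cap = π/4 × (15.6 cm)² = 191.1 cm^2
Rod-side annular area A_ann = π/4 × (15.6² − 10.7²) = 101.2 cm^2
Net thrust = P_cap·A_cap − P_rod·A_ann = 2.007e5 N − 7500 N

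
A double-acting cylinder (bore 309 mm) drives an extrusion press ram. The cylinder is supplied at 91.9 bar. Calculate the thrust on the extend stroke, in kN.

Cap-side area A_cap = π/4 × (309 mm)² = 74990 mm^2
F = P × A_cap = 91.9 bar × A_cap

F ≈ 689 kN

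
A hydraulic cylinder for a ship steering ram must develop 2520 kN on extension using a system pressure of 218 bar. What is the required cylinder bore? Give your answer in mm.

Extension force acts on the full piston face: F = P × (π/4)D².
D = √(4F / (πP)) = √(4 × 2520 kN / (π × 218 bar))

D ≈ 384 mm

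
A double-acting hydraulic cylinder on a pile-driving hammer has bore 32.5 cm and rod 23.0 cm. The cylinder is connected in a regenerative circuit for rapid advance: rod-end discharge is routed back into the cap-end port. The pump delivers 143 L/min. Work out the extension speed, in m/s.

In regeneration the rod-end outflow joins the pump flow into the cap end, so the net volume the pump must supply per unit advance equals the rod cross-section area.
Rod cross-section A_rod = π/4 × (23.0 cm)² = 415.5 cm^2
v = Q_pump / A_rod

v ≈ 0.0574 m/s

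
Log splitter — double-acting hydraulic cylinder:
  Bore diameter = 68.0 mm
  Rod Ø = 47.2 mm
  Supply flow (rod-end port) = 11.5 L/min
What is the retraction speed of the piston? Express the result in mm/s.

Rod-side annular area A_ann = π/4 × (68.0² − 47.2²) = 1882 mm^2
Flow into the rod-end port fills the annular volume.
v = Q / A

v ≈ 102 mm/s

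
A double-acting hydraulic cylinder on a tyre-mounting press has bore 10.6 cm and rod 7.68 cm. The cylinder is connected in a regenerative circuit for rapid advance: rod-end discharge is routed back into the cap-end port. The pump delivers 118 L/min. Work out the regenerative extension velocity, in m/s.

v ≈ 0.425 m/s

In regeneration the rod-end outflow joins the pump flow into the cap end, so the net volume the pump must supply per unit advance equals the rod cross-section area.
Rod cross-section A_rod = π/4 × (7.68 cm)² = 46.32 cm^2
v = Q_pump / A_rod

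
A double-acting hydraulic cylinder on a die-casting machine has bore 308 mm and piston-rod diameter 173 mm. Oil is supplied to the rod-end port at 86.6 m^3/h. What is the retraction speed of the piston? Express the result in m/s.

Rod-side annular area A_ann = π/4 × (308² − 173²) = 51000 mm^2
Flow into the rod-end port fills the annular volume.
v = Q / A

v ≈ 0.472 m/s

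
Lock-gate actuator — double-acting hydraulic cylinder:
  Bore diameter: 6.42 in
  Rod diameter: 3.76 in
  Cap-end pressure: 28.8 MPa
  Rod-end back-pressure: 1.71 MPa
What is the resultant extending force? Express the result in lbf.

Cap-side area A_cap = π/4 × (6.42 in)² = 32.37 in^2
Rod-side annular area A_ann = π/4 × (6.42² − 3.76²) = 21.27 in^2
Net thrust = P_cap·A_cap − P_rod·A_ann = 1.352e5 lbf − 5275 lbf

F ≈ 1.30e5 lbf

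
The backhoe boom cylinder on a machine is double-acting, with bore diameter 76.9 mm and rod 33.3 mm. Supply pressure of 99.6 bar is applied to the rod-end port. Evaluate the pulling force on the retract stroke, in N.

Rod-side annular area A_ann = π/4 × (76.9² − 33.3²) = 3774 mm^2
On retraction the pressure acts on the annular area (bore minus rod).
F = P × A_ann

F ≈ 37600 N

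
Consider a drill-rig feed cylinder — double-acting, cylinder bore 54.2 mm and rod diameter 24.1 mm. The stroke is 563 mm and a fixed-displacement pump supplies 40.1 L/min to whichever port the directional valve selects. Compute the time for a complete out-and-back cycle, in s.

t ≈ 3.50 s

Cap-side area A_cap = π/4 × (54.2 mm)² = 2307 mm^2
Rod-side annular area A_ann = π/4 × (54.2² − 24.1²) = 1851 mm^2
t_ext = A_cap·L/Q = 1.944 s
t_ret = A_ann·L/Q = 1.559 s
t_cycle = t_ext + t_ret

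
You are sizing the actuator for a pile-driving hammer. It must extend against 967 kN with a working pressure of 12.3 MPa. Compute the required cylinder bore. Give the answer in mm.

D ≈ 316 mm

Extension force acts on the full piston face: F = P × (π/4)D².
D = √(4F / (πP)) = √(4 × 967 kN / (π × 12.3 MPa))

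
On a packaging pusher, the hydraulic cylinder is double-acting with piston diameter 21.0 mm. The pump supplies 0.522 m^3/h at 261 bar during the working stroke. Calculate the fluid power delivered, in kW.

Hydraulic power = P × Q

W ≈ 3.78 kW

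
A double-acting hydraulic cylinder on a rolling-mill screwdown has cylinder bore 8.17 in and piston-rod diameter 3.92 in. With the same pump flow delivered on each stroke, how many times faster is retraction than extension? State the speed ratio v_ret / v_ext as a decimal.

Cap-side area A_cap = π/4 × (8.17 in)² = 52.42 in^2
Rod-side annular area A_ann = π/4 × (8.17² − 3.92²) = 40.36 in^2
For equal Q, v ∝ 1/A, so v_ret/v_ext = A_cap/A_ann.

v_ret/v_ext ≈ 1.30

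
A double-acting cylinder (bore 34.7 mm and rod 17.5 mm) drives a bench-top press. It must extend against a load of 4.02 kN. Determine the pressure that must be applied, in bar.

P ≈ 42.5 bar

Cap-side area A_cap = π/4 × (34.7 mm)² = 945.7 mm^2
P = F / A = 4.02 kN / A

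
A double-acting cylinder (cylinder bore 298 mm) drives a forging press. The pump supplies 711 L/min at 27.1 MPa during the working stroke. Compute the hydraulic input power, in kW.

W ≈ 321 kW

Hydraulic power = P × Q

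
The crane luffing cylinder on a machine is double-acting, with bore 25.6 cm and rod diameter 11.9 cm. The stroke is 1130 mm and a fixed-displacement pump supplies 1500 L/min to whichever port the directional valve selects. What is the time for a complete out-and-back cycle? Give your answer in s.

t ≈ 4.15 s

Cap-side area A_cap = π/4 × (25.6 cm)² = 514.7 cm^2
Rod-side annular area A_ann = π/4 × (25.6² − 11.9²) = 403.5 cm^2
t_ext = A_cap·L/Q = 2.327 s
t_ret = A_ann·L/Q = 1.824 s
t_cycle = t_ext + t_ret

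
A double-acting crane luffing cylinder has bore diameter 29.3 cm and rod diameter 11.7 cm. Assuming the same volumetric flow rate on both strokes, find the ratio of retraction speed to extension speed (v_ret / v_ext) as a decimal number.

v_ret/v_ext ≈ 1.19

Cap-side area A_cap = π/4 × (29.3 cm)² = 674.3 cm^2
Rod-side annular area A_ann = π/4 × (29.3² − 11.7²) = 566.7 cm^2
For equal Q, v ∝ 1/A, so v_ret/v_ext = A_cap/A_ann.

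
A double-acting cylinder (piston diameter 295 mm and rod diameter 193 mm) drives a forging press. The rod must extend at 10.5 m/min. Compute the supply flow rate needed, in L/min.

Cap-side area A_cap = π/4 × (295 mm)² = 68350 mm^2
Q = A × v

Q ≈ 718 L/min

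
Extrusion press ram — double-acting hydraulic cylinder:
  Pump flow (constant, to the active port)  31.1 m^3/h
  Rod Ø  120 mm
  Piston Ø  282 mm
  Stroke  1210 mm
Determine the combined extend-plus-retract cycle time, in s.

t ≈ 15.9 s

Cap-side area A_cap = π/4 × (282 mm)² = 62460 mm^2
Rod-side annular area A_ann = π/4 × (282² − 120²) = 51150 mm^2
t_ext = A_cap·L/Q = 8.748 s
t_ret = A_ann·L/Q = 7.164 s
t_cycle = t_ext + t_ret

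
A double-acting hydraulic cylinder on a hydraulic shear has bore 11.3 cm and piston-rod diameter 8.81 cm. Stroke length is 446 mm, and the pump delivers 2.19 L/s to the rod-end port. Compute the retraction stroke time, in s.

t ≈ 0.801 s

Rod-side annular area A_ann = π/4 × (11.3² − 8.81²) = 39.33 cm^2
Swept volume V = A × L; t = V / Q = A·L / Q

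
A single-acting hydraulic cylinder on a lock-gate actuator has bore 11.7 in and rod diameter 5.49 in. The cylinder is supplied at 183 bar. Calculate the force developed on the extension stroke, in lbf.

Cap-side area A_cap = π/4 × (11.7 in)² = 107.5 in^2
F = P × A_cap = 183 bar × A_cap

F ≈ 2.85e5 lbf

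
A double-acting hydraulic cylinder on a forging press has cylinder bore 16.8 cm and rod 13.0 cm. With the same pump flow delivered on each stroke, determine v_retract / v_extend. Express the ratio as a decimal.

v_ret/v_ext ≈ 2.49

Cap-side area A_cap = π/4 × (16.8 cm)² = 221.7 cm^2
Rod-side annular area A_ann = π/4 × (16.8² − 13.0²) = 88.94 cm^2
For equal Q, v ∝ 1/A, so v_ret/v_ext = A_cap/A_ann.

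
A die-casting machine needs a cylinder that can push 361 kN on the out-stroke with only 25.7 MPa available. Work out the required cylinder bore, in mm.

Extension force acts on the full piston face: F = P × (π/4)D².
D = √(4F / (πP)) = √(4 × 361 kN / (π × 25.7 MPa))

D ≈ 134 mm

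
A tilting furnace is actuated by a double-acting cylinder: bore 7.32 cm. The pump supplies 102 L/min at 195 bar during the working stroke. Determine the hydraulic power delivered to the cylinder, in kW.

Hydraulic power = P × Q

W ≈ 33.1 kW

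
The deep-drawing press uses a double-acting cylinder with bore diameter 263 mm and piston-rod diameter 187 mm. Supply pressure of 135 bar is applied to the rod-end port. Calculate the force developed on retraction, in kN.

F ≈ 363 kN

Rod-side annular area A_ann = π/4 × (263² − 187²) = 26860 mm^2
On retraction the pressure acts on the annular area (bore minus rod).
F = P × A_ann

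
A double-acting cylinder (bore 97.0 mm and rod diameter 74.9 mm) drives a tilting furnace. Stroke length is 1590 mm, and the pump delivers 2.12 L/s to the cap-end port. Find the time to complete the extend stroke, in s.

Cap-side area A_cap = π/4 × (97.0 mm)² = 7390 mm^2
Swept volume V = A × L; t = V / Q = A·L / Q

t ≈ 5.54 s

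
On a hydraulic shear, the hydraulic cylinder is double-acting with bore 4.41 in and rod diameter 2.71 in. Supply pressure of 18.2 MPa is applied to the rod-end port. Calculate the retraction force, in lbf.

F ≈ 25100 lbf

Rod-side annular area A_ann = π/4 × (4.41² − 2.71²) = 9.506 in^2
On retraction the pressure acts on the annular area (bore minus rod).
F = P × A_ann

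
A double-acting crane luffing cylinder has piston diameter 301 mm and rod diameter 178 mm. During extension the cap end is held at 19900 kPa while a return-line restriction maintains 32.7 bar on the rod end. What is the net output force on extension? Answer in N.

Cap-side area A_cap = π/4 × (301 mm)² = 71160 mm^2
Rod-side annular area A_ann = π/4 × (301² − 178²) = 46270 mm^2
Net thrust = P_cap·A_cap − P_rod·A_ann = 1.416e6 N − 1.513e5 N

F ≈ 1.26e6 N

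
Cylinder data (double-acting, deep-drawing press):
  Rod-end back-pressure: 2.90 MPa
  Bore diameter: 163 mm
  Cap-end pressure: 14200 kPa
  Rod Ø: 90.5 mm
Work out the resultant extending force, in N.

Cap-side area A_cap = π/4 × (163 mm)² = 20870 mm^2
Rod-side annular area A_ann = π/4 × (163² − 90.5²) = 14430 mm^2
Net thrust = P_cap·A_cap − P_rod·A_ann = 2.963e5 N − 41860 N

F ≈ 2.54e5 N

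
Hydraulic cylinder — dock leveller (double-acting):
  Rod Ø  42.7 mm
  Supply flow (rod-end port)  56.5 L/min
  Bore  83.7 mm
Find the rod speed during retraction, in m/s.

v ≈ 0.231 m/s

Rod-side annular area A_ann = π/4 × (83.7² − 42.7²) = 4070 mm^2
Flow into the rod-end port fills the annular volume.
v = Q / A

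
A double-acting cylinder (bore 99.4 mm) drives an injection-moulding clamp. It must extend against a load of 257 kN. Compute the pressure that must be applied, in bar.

P ≈ 331 bar

Cap-side area A_cap = π/4 × (99.4 mm)² = 7760 mm^2
P = F / A = 257 kN / A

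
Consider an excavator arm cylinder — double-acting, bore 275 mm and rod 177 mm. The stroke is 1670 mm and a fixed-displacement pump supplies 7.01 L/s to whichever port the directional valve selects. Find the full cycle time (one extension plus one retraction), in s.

Cap-side area A_cap = π/4 × (275 mm)² = 59400 mm^2
Rod-side annular area A_ann = π/4 × (275² − 177²) = 34790 mm^2
t_ext = A_cap·L/Q = 14.15 s
t_ret = A_ann·L/Q = 8.288 s
t_cycle = t_ext + t_ret

t ≈ 22.4 s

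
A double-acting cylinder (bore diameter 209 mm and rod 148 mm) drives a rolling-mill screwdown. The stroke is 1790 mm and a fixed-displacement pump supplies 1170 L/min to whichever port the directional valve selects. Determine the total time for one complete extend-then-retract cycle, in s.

Cap-side area A_cap = π/4 × (209 mm)² = 34310 mm^2
Rod-side annular area A_ann = π/4 × (209² − 148²) = 17100 mm^2
t_ext = A_cap·L/Q = 3.149 s
t_ret = A_ann·L/Q = 1.570 s
t_cycle = t_ext + t_ret

t ≈ 4.72 s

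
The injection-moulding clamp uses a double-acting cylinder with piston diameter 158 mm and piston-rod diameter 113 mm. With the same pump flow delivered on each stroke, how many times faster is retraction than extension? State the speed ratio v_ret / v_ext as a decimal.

Cap-side area A_cap = π/4 × (158 mm)² = 19610 mm^2
Rod-side annular area A_ann = π/4 × (158² − 113²) = 9578 mm^2
For equal Q, v ∝ 1/A, so v_ret/v_ext = A_cap/A_ann.

v_ret/v_ext ≈ 2.05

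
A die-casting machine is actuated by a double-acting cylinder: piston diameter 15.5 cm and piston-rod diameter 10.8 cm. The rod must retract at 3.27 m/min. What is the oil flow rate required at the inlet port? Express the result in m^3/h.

Q ≈ 1.90 m^3/h

Rod-side annular area A_ann = π/4 × (15.5² − 10.8²) = 97.08 cm^2
Q = A × v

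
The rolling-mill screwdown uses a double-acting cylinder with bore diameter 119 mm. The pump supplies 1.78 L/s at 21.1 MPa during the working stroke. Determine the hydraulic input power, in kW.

Hydraulic power = P × Q

W ≈ 37.6 kW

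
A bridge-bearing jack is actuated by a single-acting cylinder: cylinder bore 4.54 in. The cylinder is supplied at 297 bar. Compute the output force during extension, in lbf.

F ≈ 69700 lbf

Cap-side area A_cap = π/4 × (4.54 in)² = 16.19 in^2
F = P × A_cap = 297 bar × A_cap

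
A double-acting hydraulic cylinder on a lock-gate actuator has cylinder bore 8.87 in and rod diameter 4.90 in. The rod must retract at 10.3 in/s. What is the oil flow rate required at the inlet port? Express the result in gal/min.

Rod-side annular area A_ann = π/4 × (8.87² − 4.90²) = 42.94 in^2
Q = A × v

Q ≈ 115 gal/min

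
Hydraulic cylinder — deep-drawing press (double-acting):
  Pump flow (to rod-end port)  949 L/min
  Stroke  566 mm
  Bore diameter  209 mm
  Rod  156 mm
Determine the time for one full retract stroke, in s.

t ≈ 0.544 s

Rod-side annular area A_ann = π/4 × (209² − 156²) = 15190 mm^2
Swept volume V = A × L; t = V / Q = A·L / Q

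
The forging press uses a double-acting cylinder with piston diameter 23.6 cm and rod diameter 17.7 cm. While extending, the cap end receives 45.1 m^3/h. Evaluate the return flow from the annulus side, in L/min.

Q_out ≈ 329 L/min

Cap-side area A_cap = π/4 × (23.6 cm)² = 437.4 cm^2
Rod-side annular area A_ann = π/4 × (23.6² − 17.7²) = 191.4 cm^2
Piston speed v = Q_in/A_cap; rod-end outflow Q_out = v × A_ann = Q_in × A_ann/A_cap.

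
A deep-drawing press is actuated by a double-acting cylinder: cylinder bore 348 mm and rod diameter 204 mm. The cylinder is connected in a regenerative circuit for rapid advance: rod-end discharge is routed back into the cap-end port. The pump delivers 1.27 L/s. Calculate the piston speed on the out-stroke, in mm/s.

In regeneration the rod-end outflow joins the pump flow into the cap end, so the net volume the pump must supply per unit advance equals the rod cross-section area.
Rod cross-section A_rod = π/4 × (204 mm)² = 32690 mm^2
v = Q_pump / A_rod

v ≈ 38.9 mm/s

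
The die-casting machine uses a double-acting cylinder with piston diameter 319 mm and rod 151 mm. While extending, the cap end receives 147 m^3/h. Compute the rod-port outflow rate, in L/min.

Cap-side area A_cap = π/4 × (319 mm)² = 79920 mm^2
Rod-side annular area A_ann = π/4 × (319² − 151²) = 62020 mm^2
Piston speed v = Q_in/A_cap; rod-end outflow Q_out = v × A_ann = Q_in × A_ann/A_cap.

Q_out ≈ 1900 L/min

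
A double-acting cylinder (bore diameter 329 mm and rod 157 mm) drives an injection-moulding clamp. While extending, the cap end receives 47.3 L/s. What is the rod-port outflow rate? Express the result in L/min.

Cap-side area A_cap = π/4 × (329 mm)² = 85010 mm^2
Rod-side annular area A_ann = π/4 × (329² − 157²) = 65650 mm^2
Piston speed v = Q_in/A_cap; rod-end outflow Q_out = v × A_ann = Q_in × A_ann/A_cap.

Q_out ≈ 2190 L/min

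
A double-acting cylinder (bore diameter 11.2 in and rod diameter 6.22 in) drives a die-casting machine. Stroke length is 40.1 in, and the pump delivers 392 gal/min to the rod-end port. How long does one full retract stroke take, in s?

t ≈ 1.81 s

Rod-side annular area A_ann = π/4 × (11.2² − 6.22²) = 68.13 in^2
Swept volume V = A × L; t = V / Q = A·L / Q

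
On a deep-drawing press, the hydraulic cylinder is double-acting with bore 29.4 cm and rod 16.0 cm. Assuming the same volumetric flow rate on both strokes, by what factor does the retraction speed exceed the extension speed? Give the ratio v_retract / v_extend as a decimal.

Cap-side area A_cap = π/4 × (29.4 cm)² = 678.9 cm^2
Rod-side annular area A_ann = π/4 × (29.4² − 16.0²) = 477.8 cm^2
For equal Q, v ∝ 1/A, so v_ret/v_ext = A_cap/A_ann.

v_ret/v_ext ≈ 1.42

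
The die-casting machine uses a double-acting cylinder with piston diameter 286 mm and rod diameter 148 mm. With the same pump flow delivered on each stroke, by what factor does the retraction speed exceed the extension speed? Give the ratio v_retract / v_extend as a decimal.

Cap-side area A_cap = π/4 × (286 mm)² = 64240 mm^2
Rod-side annular area A_ann = π/4 × (286² − 148²) = 47040 mm^2
For equal Q, v ∝ 1/A, so v_ret/v_ext = A_cap/A_ann.

v_ret/v_ext ≈ 1.37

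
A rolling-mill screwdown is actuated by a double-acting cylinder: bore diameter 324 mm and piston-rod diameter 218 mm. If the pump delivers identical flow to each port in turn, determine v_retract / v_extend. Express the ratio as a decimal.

Cap-side area A_cap = π/4 × (324 mm)² = 82450 mm^2
Rod-side annular area A_ann = π/4 × (324² − 218²) = 45120 mm^2
For equal Q, v ∝ 1/A, so v_ret/v_ext = A_cap/A_ann.

v_ret/v_ext ≈ 1.83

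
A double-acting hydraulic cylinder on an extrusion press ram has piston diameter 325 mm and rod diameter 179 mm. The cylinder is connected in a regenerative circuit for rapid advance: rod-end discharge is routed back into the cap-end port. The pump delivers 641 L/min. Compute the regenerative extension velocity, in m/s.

v ≈ 0.425 m/s

In regeneration the rod-end outflow joins the pump flow into the cap end, so the net volume the pump must supply per unit advance equals the rod cross-section area.
Rod cross-section A_rod = π/4 × (179 mm)² = 25160 mm^2
v = Q_pump / A_rod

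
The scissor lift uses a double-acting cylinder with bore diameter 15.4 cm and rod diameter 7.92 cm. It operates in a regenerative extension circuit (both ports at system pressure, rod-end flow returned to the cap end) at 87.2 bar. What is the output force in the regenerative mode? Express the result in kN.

With equal pressure on both faces, forces on the annular region cancel; the net push is pressure × rod cross-section.
Rod cross-section A_rod = π/4 × (7.92 cm)² = 49.27 cm^2
F = P × A_rod

F ≈ 43.0 kN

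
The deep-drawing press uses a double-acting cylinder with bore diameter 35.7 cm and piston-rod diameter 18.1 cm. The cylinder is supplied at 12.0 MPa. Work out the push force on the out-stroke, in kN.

Cap-side area A_cap = π/4 × (35.7 cm)² = 1001 cm^2
F = P × A_cap = 12.0 MPa × A_cap

F ≈ 1200 kN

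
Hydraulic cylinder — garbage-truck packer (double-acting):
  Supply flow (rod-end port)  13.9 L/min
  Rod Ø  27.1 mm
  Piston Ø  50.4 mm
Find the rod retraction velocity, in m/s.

v ≈ 0.163 m/s

Rod-side annular area A_ann = π/4 × (50.4² − 27.1²) = 1418 mm^2
Flow into the rod-end port fills the annular volume.
v = Q / A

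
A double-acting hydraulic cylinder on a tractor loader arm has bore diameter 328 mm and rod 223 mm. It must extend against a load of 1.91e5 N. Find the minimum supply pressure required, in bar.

Cap-side area A_cap = π/4 × (328 mm)² = 84500 mm^2
P = F / A = 1.91e5 N / A

P ≈ 22.6 bar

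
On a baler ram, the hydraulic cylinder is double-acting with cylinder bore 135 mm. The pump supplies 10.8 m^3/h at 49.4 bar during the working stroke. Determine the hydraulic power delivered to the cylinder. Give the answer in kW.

Hydraulic power = P × Q

W ≈ 14.8 kW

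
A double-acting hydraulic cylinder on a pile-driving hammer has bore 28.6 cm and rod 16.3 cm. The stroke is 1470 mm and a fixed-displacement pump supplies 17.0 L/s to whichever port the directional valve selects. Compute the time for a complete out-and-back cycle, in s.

t ≈ 9.31 s

Cap-side area A_cap = π/4 × (28.6 cm)² = 642.4 cm^2
Rod-side annular area A_ann = π/4 × (28.6² − 16.3²) = 433.8 cm^2
t_ext = A_cap·L/Q = 5.555 s
t_ret = A_ann·L/Q = 3.751 s
t_cycle = t_ext + t_ret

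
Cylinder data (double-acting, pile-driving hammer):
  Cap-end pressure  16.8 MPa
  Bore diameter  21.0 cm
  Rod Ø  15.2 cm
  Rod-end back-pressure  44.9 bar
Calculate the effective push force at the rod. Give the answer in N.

Cap-side area A_cap = π/4 × (21.0 cm)² = 346.4 cm^2
Rod-side annular area A_ann = π/4 × (21.0² − 15.2²) = 164.9 cm^2
Net thrust = P_cap·A_cap − P_rod·A_ann = 5.819e5 N − 74040 N

F ≈ 5.08e5 N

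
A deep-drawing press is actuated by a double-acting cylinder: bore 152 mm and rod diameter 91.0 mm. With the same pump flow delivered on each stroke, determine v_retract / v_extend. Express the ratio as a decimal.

Cap-side area A_cap = π/4 × (152 mm)² = 18150 mm^2
Rod-side annular area A_ann = π/4 × (152² − 91.0²) = 11640 mm^2
For equal Q, v ∝ 1/A, so v_ret/v_ext = A_cap/A_ann.

v_ret/v_ext ≈ 1.56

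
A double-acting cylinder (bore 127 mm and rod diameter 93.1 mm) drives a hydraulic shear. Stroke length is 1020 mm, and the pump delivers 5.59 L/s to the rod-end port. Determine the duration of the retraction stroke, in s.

t ≈ 1.07 s

Rod-side annular area A_ann = π/4 × (127² − 93.1²) = 5860 mm^2
Swept volume V = A × L; t = V / Q = A·L / Q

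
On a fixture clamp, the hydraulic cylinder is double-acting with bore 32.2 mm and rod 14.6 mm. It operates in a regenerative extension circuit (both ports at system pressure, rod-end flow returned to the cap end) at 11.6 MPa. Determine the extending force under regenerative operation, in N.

With equal pressure on both faces, forces on the annular region cancel; the net push is pressure × rod cross-section.
Rod cross-section A_rod = π/4 × (14.6 mm)² = 167.4 mm^2
F = P × A_rod

F ≈ 1940 N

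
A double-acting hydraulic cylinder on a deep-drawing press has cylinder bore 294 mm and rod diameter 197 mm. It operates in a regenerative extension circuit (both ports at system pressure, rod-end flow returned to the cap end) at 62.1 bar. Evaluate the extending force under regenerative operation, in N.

With equal pressure on both faces, forces on the annular region cancel; the net push is pressure × rod cross-section.
Rod cross-section A_rod = π/4 × (197 mm)² = 30480 mm^2
F = P × A_rod

F ≈ 1.89e5 N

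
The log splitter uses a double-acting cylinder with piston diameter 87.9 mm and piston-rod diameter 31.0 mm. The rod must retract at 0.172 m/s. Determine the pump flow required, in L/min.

Rod-side annular area A_ann = π/4 × (87.9² − 31.0²) = 5314 mm^2
Q = A × v

Q ≈ 54.8 L/min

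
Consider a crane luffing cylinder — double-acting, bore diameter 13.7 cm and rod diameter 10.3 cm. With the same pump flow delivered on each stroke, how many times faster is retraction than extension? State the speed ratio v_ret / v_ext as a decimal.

v_ret/v_ext ≈ 2.30

Cap-side area A_cap = π/4 × (13.7 cm)² = 147.4 cm^2
Rod-side annular area A_ann = π/4 × (13.7² − 10.3²) = 64.09 cm^2
For equal Q, v ∝ 1/A, so v_ret/v_ext = A_cap/A_ann.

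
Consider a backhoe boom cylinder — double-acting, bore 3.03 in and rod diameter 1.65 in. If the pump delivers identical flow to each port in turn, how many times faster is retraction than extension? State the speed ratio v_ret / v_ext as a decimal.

Cap-side area A_cap = π/4 × (3.03 in)² = 7.211 in^2
Rod-side annular area A_ann = π/4 × (3.03² − 1.65²) = 5.072 in^2
For equal Q, v ∝ 1/A, so v_ret/v_ext = A_cap/A_ann.

v_ret/v_ext ≈ 1.42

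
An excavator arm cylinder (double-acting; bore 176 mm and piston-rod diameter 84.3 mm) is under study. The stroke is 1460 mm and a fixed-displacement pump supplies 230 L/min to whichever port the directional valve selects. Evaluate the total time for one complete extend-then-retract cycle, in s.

t ≈ 16.4 s

Cap-side area A_cap = π/4 × (176 mm)² = 24330 mm^2
Rod-side annular area A_ann = π/4 × (176² − 84.3²) = 18750 mm^2
t_ext = A_cap·L/Q = 9.266 s
t_ret = A_ann·L/Q = 7.140 s
t_cycle = t_ext + t_ret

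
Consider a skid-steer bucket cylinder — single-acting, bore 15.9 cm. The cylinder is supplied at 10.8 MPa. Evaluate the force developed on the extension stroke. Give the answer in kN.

F ≈ 214 kN

Cap-side area A_cap = π/4 × (15.9 cm)² = 198.6 cm^2
F = P × A_cap = 10.8 MPa × A_cap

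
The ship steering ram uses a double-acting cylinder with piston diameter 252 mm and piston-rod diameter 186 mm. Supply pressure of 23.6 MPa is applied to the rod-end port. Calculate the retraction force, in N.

F ≈ 5.36e5 N

Rod-side annular area A_ann = π/4 × (252² − 186²) = 22700 mm^2
On retraction the pressure acts on the annular area (bore minus rod).
F = P × A_ann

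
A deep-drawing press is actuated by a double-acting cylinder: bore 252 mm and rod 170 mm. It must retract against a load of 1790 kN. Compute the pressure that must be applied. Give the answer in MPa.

P ≈ 65.9 MPa

Rod-side annular area A_ann = π/4 × (252² − 170²) = 27180 mm^2
Retraction: pressure acts on the annular area.
P = F / A = 1790 kN / A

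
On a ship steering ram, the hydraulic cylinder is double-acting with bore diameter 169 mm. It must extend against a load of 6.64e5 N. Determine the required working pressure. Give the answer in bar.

Cap-side area A_cap = π/4 × (169 mm)² = 22430 mm^2
P = F / A = 6.64e5 N / A

P ≈ 296 bar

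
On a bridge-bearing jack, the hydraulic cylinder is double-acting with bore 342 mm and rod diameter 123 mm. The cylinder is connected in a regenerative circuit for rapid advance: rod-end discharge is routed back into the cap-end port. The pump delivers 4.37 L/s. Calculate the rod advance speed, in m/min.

In regeneration the rod-end outflow joins the pump flow into the cap end, so the net volume the pump must supply per unit advance equals the rod cross-section area.
Rod cross-section A_rod = π/4 × (123 mm)² = 11880 mm^2
v = Q_pump / A_rod

v ≈ 22.1 m/min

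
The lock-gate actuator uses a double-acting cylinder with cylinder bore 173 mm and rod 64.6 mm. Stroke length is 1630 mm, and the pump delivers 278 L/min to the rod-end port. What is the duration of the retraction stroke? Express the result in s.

Rod-side annular area A_ann = π/4 × (173² − 64.6²) = 20230 mm^2
Swept volume V = A × L; t = V / Q = A·L / Q

t ≈ 7.12 s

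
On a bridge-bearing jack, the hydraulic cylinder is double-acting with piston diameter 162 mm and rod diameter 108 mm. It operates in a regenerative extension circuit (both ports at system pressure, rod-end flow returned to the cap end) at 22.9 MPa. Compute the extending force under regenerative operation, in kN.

F ≈ 210 kN

With equal pressure on both faces, forces on the annular region cancel; the net push is pressure × rod cross-section.
Rod cross-section A_rod = π/4 × (108 mm)² = 9161 mm^2
F = P × A_rod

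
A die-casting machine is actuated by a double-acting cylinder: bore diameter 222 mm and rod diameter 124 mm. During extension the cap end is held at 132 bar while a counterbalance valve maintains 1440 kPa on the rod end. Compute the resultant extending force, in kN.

Cap-side area A_cap = π/4 × (222 mm)² = 38710 mm^2
Rod-side annular area A_ann = π/4 × (222² − 124²) = 26630 mm^2
Net thrust = P_cap·A_cap − P_rod·A_ann = 510.9 kN − 38.35 kN

F ≈ 473 kN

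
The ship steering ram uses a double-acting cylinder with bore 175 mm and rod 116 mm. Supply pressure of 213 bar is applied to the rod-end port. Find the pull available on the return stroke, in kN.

F ≈ 287 kN

Rod-side annular area A_ann = π/4 × (175² − 116²) = 13480 mm^2
On retraction the pressure acts on the annular area (bore minus rod).
F = P × A_ann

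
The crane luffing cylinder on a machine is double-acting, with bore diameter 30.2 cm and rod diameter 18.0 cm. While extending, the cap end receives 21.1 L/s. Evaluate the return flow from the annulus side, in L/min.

Cap-side area A_cap = π/4 × (30.2 cm)² = 716.3 cm^2
Rod-side annular area A_ann = π/4 × (30.2² − 18.0²) = 461.8 cm^2
Piston speed v = Q_in/A_cap; rod-end outflow Q_out = v × A_ann = Q_in × A_ann/A_cap.

Q_out ≈ 816 L/min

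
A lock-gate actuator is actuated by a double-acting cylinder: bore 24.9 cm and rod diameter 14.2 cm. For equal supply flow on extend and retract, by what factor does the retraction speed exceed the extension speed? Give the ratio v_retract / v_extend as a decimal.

Cap-side area A_cap = π/4 × (24.9 cm)² = 487.0 cm^2
Rod-side annular area A_ann = π/4 × (24.9² − 14.2²) = 328.6 cm^2
For equal Q, v ∝ 1/A, so v_ret/v_ext = A_cap/A_ann.

v_ret/v_ext ≈ 1.48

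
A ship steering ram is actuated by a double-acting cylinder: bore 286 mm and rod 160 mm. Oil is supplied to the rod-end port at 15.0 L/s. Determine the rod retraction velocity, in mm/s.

Rod-side annular area A_ann = π/4 × (286² − 160²) = 44140 mm^2
Flow into the rod-end port fills the annular volume.
v = Q / A

v ≈ 340 mm/s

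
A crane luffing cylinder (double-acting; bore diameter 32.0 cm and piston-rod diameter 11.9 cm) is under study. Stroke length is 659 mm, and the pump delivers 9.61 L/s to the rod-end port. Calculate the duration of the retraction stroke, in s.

t ≈ 4.75 s

Rod-side annular area A_ann = π/4 × (32.0² − 11.9²) = 693.0 cm^2
Swept volume V = A × L; t = V / Q = A·L / Q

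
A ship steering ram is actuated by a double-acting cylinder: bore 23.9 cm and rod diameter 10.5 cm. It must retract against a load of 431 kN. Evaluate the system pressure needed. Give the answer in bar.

P ≈ 119 bar

Rod-side annular area A_ann = π/4 × (23.9² − 10.5²) = 362.0 cm^2
Retraction: pressure acts on the annular area.
P = F / A = 431 kN / A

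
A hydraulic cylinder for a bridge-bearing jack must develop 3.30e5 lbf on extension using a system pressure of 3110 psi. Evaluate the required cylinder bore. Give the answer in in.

D ≈ 11.6 in

Extension force acts on the full piston face: F = P × (π/4)D².
D = √(4F / (πP)) = √(4 × 3.30e5 lbf / (π × 3110 psi))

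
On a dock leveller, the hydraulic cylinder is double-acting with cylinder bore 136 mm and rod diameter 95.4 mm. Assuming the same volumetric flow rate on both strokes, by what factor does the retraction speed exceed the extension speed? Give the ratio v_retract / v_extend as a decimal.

v_ret/v_ext ≈ 1.97

Cap-side area A_cap = π/4 × (136 mm)² = 14530 mm^2
Rod-side annular area A_ann = π/4 × (136² − 95.4²) = 7379 mm^2
For equal Q, v ∝ 1/A, so v_ret/v_ext = A_cap/A_ann.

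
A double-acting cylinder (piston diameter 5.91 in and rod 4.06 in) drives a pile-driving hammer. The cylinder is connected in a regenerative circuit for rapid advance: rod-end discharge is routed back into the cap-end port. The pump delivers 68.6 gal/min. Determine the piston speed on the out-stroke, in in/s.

v ≈ 20.4 in/s

In regeneration the rod-end outflow joins the pump flow into the cap end, so the net volume the pump must supply per unit advance equals the rod cross-section area.
Rod cross-section A_rod = π/4 × (4.06 in)² = 12.95 in^2
v = Q_pump / A_rod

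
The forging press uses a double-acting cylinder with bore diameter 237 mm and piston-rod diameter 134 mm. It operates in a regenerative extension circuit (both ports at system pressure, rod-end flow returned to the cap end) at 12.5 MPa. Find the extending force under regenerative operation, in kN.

F ≈ 176 kN

With equal pressure on both faces, forces on the annular region cancel; the net push is pressure × rod cross-section.
Rod cross-section A_rod = π/4 × (134 mm)² = 14100 mm^2
F = P × A_rod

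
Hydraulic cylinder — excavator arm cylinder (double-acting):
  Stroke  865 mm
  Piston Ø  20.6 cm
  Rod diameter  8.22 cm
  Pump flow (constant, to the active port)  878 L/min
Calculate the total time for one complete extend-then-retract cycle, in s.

Cap-side area A_cap = π/4 × (20.6 cm)² = 333.3 cm^2
Rod-side annular area A_ann = π/4 × (20.6² − 8.22²) = 280.2 cm^2
t_ext = A_cap·L/Q = 1.970 s
t_ret = A_ann·L/Q = 1.656 s
t_cycle = t_ext + t_ret

t ≈ 3.63 s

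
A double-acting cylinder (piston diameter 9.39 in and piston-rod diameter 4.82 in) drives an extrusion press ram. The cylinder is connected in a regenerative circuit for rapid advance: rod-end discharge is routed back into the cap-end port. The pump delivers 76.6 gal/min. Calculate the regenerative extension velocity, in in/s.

v ≈ 16.2 in/s

In regeneration the rod-end outflow joins the pump flow into the cap end, so the net volume the pump must supply per unit advance equals the rod cross-section area.
Rod cross-section A_rod = π/4 × (4.82 in)² = 18.25 in^2
v = Q_pump / A_rod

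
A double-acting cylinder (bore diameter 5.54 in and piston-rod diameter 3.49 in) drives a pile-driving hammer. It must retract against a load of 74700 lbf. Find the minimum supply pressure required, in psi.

P ≈ 5140 psi

Rod-side annular area A_ann = π/4 × (5.54² − 3.49²) = 14.54 in^2
Retraction: pressure acts on the annular area.
P = F / A = 74700 lbf / A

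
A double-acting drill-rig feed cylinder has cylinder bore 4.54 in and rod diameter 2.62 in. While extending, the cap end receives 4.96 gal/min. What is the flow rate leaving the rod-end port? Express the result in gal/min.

Cap-side area A_cap = π/4 × (4.54 in)² = 16.19 in^2
Rod-side annular area A_ann = π/4 × (4.54² − 2.62²) = 10.80 in^2
Piston speed v = Q_in/A_cap; rod-end outflow Q_out = v × A_ann = Q_in × A_ann/A_cap.

Q_out ≈ 3.31 gal/min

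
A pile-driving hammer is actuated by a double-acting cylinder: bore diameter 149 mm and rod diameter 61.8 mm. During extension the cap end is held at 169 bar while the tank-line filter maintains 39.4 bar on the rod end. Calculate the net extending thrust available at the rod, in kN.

F ≈ 238 kN

Cap-side area A_cap = π/4 × (149 mm)² = 17440 mm^2
Rod-side annular area A_ann = π/4 × (149² − 61.8²) = 14440 mm^2
Net thrust = P_cap·A_cap − P_rod·A_ann = 294.7 kN − 56.88 kN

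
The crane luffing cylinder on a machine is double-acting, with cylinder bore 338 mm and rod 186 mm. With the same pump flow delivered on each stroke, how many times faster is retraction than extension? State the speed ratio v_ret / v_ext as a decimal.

v_ret/v_ext ≈ 1.43

Cap-side area A_cap = π/4 × (338 mm)² = 89730 mm^2
Rod-side annular area A_ann = π/4 × (338² − 186²) = 62560 mm^2
For equal Q, v ∝ 1/A, so v_ret/v_ext = A_cap/A_ann.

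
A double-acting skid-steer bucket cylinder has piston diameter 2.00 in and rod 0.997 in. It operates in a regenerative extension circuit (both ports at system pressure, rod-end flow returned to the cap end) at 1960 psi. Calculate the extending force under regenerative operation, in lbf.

F ≈ 1530 lbf

With equal pressure on both faces, forces on the annular region cancel; the net push is pressure × rod cross-section.
Rod cross-section A_rod = π/4 × (0.997 in)² = 0.7807 in^2
F = P × A_rod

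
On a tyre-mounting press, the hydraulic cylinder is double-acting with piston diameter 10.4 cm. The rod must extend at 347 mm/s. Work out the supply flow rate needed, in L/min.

Q ≈ 177 L/min

Cap-side area A_cap = π/4 × (10.4 cm)² = 84.95 cm^2
Q = A × v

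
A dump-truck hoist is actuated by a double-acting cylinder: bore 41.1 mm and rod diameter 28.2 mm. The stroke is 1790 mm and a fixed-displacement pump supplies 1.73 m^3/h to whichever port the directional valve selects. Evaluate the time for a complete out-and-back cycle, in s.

Cap-side area A_cap = π/4 × (41.1 mm)² = 1327 mm^2
Rod-side annular area A_ann = π/4 × (41.1² − 28.2²) = 702.1 mm^2
t_ext = A_cap·L/Q = 4.942 s
t_ret = A_ann·L/Q = 2.615 s
t_cycle = t_ext + t_ret

t ≈ 7.56 s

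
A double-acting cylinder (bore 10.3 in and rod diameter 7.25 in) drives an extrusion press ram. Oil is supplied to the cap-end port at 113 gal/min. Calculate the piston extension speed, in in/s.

Cap-side area A_cap = π/4 × (10.3 in)² = 83.32 in^2
v = Q / A

v ≈ 5.22 in/s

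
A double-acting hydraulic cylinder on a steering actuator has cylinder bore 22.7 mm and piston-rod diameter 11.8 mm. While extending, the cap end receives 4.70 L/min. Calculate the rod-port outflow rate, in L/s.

Q_out ≈ 0.0572 L/s

Cap-side area A_cap = π/4 × (22.7 mm)² = 404.7 mm^2
Rod-side annular area A_ann = π/4 × (22.7² − 11.8²) = 295.3 mm^2
Piston speed v = Q_in/A_cap; rod-end outflow Q_out = v × A_ann = Q_in × A_ann/A_cap.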